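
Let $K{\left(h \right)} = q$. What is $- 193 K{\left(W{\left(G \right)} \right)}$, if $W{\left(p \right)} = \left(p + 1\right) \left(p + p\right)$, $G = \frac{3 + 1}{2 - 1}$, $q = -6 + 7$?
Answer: $-193$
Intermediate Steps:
$q = 1$
$G = 4$ ($G = \frac{4}{1} = 4 \cdot 1 = 4$)
$W{\left(p \right)} = 2 p \left(1 + p\right)$ ($W{\left(p \right)} = \left(1 + p\right) 2 p = 2 p \left(1 + p\right)$)
$K{\left(h \right)} = 1$
$- 193 K{\left(W{\left(G \right)} \right)} = \left(-193\right) 1 = -193$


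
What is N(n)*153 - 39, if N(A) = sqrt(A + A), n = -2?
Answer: -39 + 306*I ≈ -39.0 + 306.0*I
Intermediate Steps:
N(A) = sqrt(2)*sqrt(A) (N(A) = sqrt(2*A) = sqrt(2)*sqrt(A))
N(n)*153 - 39 = (sqrt(2)*sqrt(-2))*153 - 39 = (sqrt(2)*(I*sqrt(2)))*153 - 39 = (2*I)*153 - 39 = 306*I - 39 = -39 + 306*I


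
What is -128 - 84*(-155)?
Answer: 12892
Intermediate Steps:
-128 - 84*(-155) = -128 + 13020 = 12892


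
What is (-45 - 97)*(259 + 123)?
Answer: -54244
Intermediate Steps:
(-45 - 97)*(259 + 123) = -142*382 = -54244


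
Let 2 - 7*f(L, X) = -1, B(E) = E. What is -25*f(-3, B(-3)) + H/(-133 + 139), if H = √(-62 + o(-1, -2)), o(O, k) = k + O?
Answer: -75/7 + I*√65/6 ≈ -10.714 + 1.3437*I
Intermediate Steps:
f(L, X) = 3/7 (f(L, X) = 2/7 - ⅐*(-1) = 2/7 + ⅐ = 3/7)
o(O, k) = O + k
H = I*√65 (H = √(-62 + (-1 - 2)) = √(-62 - 3) = √(-65) = I*√65 ≈ 8.0623*I)
-25*f(-3, B(-3)) + H/(-133 + 139) = -25*3/7 + (I*√65)/(-133 + 139) = -75/7 + (I*√65)/6 = -75/7 + (I*√65)*(⅙) = -75/7 + I*√65/6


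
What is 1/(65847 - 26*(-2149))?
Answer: 1/121721 ≈ 8.2155e-6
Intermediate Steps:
1/(65847 - 26*(-2149)) = 1/(65847 + 55874) = 1/121721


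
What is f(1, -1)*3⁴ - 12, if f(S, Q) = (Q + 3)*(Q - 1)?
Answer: -336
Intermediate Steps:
f(S, Q) = (-1 + Q)*(3 + Q) (f(S, Q) = (3 + Q)*(-1 + Q) = (-1 + Q)*(3 + Q))
f(1, -1)*3⁴ - 12 = (-3 + (-1)² + 2*(-1))*3⁴ - 12 = (-3 + 1 - 2)*81 - 12 = -4*81 - 12 = -324 - 12 = -336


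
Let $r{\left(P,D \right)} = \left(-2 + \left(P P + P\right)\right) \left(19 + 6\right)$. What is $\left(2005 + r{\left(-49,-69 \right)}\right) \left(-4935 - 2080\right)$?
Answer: $-426196325$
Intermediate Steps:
$r{\left(P,D \right)} = -50 + 25 P + 25 P^{2}$ ($r{\left(P,D \right)} = \left(-2 + \left(P^{2} + P\right)\right) 25 = \left(-2 + \left(P + P^{2}\right)\right) 25 = \left(-2 + P + P^{2}\right) 25 = -50 + 25 P + 25 P^{2}$)
$\left(2005 + r{\left(-49,-69 \right)}\right) \left(-4935 - 2080\right) = \left(2005 + \left(-50 + 25 \left(-49\right) + 25 \left(-49\right)^{2}\right)\right) \left(-4935 - 2080\right) = \left(2005 - -58750\right) \left(-7015\right) = \left(2005 + 58750\right) \left(-7015\right) = 60755 \left(-7015\right) = -426196325$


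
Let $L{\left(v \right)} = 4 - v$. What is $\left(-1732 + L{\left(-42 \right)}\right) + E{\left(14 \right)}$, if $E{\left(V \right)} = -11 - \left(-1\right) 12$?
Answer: $-1685$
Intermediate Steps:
$E{\left(V \right)} = 1$ ($E{\left(V \right)} = -11 - -12 = -11 + 12 = 1$)
$\left(-1732 + L{\left(-42 \right)}\right) + E{\left(14 \right)} = \left(-1732 + \left(4 - -42\right)\right) + 1 = \left(-1732 + \left(4 + 42\right)\right) + 1 = \left(-1732 + 46\right) + 1 = -1686 + 1 = -1685$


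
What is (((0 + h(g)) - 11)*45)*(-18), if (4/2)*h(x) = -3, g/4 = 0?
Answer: 10125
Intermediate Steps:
g = 0 (g = 4*0 = 0)
h(x) = -3/2 (h(x) = (½)*(-3) = -3/2)
(((0 + h(g)) - 11)*45)*(-18) = (((0 - 3/2) - 11)*45)*(-18) = ((-3/2 - 11)*45)*(-18) = -25/2*45*(-18) = -1125/2*(-18) = 10125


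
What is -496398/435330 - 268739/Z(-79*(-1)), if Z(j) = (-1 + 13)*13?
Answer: -309702611/179660 ≈ -1723.8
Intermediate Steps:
Z(j) = 156 (Z(j) = 12*13 = 156)
-496398/435330 - 268739/Z(-79*(-1)) = -496398/435330 - 268739/156 = -496398*1/435330 - 268739*1/156 = -11819/10365 - 268739/156 = -309702611/179660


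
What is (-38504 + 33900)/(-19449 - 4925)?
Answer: 2302/12187 ≈ 0.18889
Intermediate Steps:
(-38504 + 33900)/(-19449 - 4925) = -4604/(-24374) = -4604*(-1/24374) = 2302/12187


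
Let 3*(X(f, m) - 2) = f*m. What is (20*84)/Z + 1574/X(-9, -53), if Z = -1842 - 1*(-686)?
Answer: 387266/46529 ≈ 8.3231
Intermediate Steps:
Z = -1156 (Z = -1842 + 686 = -1156)
X(f, m) = 2 + f*m/3 (X(f, m) = 2 + (f*m)/3 = 2 + f*m/3)
(20*84)/Z + 1574/X(-9, -53) = (20*84)/(-1156) + 1574/(2 + (⅓)*(-9)*(-53)) = 1680*(-1/1156) + 1574/(2 + 159) = -420/289 + 1574/161 = 387266/46529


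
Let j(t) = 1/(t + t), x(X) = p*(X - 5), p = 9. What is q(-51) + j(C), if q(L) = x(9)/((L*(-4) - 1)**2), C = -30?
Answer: -39049/2472540 ≈ -0.015793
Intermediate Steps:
x(X) = -45 + 9*X (x(X) = 9*(X - 5) = 9*(-5 + X) = -45 + 9*X)
q(L) = 36/(-1 - 4*L)**2 (q(L) = (-45 + 9*9)/((L*(-4) - 1)**2) = (-45 + 81)/((-4*L - 1)**2) = 36/((-1 - 4*L)**2) = 36/(-1 - 4*L)**2)
j(t) = 1/(2*t)
q(-51) + j(C) = 36/(1 + 4*(-51))**2 + (1/2)/(-30) = 36/(1 - 204)**2 + (1/2)*(-1/30) = 36/(-203)**2 - 1/60 = 36*(1/41209) - 1/60 = 36/41209 - 1/60 = -39049/2472540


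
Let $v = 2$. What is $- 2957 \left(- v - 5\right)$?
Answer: $20699$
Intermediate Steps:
$- 2957 \left(- v - 5\right) = - 2957 \left(\left(-1\right) 2 - 5\right) = - 2957 \left(-2 - 5\right) = \left(-2957\right) \left(-7\right) = 20699$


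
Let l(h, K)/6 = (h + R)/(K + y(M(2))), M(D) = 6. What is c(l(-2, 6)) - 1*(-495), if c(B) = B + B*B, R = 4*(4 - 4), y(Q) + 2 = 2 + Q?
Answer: 495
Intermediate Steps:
y(Q) = Q (y(Q) = -2 + (2 + Q) = Q)
R = 0 (R = 4*0 = 0)
l(h, K) = 6*h/(6 + K) (l(h, K) = 6*((h + 0)/(K + 6)) = 6*(h/(6 + K)) = 6*h/(6 + K))
c(B) = B + B²
c(l(-2, 6)) - 1*(-495) = (6*(-2)/(6 + 6))*(1 + 6*(-2)/(6 + 6)) - 1*(-495) = (6*(-2)/12)*(1 + 6*(-2)/12) + 495 = (6*(-2)*(1/12))*(1 + 6*(-2)*(1/12)) + 495 = -(1 - 1) + 495 = -1*0 + 495 = 0 + 495 = 495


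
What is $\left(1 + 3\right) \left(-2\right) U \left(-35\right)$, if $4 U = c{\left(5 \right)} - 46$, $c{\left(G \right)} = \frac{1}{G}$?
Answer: $-3206$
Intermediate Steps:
$U = - \frac{229}{20}$ ($U = \frac{\frac{1}{5} - 46}{4} = \frac{1}{4} \left(- \frac{229}{5}\right) = - \frac{229}{20} \approx -11.45$)
$\left(1 + 3\right) \left(-2\right) U \left(-35\right) = \left(1 + 3\right) \left(-2\right) \left(- \frac{229}{20}\right) \left(-35\right) = 4 \left(-2\right) \left(- \frac{229}{20}\right) \left(-35\right) = \left(-8\right) \left(- \frac{229}{20}\right) \left(-35\right) = \frac{458}{5} \left(-35\right) = -3206$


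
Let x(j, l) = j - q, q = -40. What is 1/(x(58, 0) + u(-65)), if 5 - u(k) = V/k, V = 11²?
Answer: 65/6816 ≈ 0.0095364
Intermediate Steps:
V = 121
x(j, l) = 40 + j (x(j, l) = j - 1*(-40) = j + 40 = 40 + j)
u(k) = 5 - 121/k
1/(x(58, 0) + u(-65)) = 1/((40 + 58) + (5 - 121/(-65))) = 1/(98 + (5 - 121*(-1/65))) = 1/(98 + (5 + 121/65)) = 1/(98 + 446/65) = 1/(6816/65) = 65/6816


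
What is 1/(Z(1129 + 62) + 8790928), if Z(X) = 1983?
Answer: 1/8792911 ≈ 1.1373e-7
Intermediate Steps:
1/(Z(1129 + 62) + 8790928) = 1/(1983 + 8790928) = 1/8792911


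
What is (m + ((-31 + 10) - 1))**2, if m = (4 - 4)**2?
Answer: 484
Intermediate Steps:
m = 0 (m = 0**2 = 0)
(m + ((-31 + 10) - 1))**2 = (0 + ((-31 + 10) - 1))**2 = (0 + (-21 - 1))**2 = (0 - 22)**2 = (-22)**2 = 484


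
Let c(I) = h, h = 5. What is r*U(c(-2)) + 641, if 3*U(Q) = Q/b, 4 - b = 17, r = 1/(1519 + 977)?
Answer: 62397499/97344 ≈ 641.00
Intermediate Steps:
r = 1/2496 ≈ 0.00040064
b = -13 (b = 4 - 1*17 = 4 - 17 = -13)
c(I) = 5
U(Q) = -Q/39 (U(Q) = (Q/(-13))/3 = (Q*(-1/13))/3 = (-Q/13)/3 = -Q/39)
r*U(c(-2)) + 641 = (-1/39*5)/2496 + 641 = (1/2496)*(-5/39) + 641 = -5/97344 + 641 = 62397499/97344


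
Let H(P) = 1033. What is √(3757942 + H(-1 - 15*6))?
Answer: 5*√150359 ≈ 1938.8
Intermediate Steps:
√(3757942 + H(-1 - 15*6)) = √(3757942 + 1033) = √3758975 = 5*√150359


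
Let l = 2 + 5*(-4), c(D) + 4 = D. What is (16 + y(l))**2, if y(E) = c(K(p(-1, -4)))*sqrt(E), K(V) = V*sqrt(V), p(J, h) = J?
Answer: (16 - 3*I*sqrt(2)*(4 + I))**2 ≈ 121.76 - 687.06*I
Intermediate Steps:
K(V) = V**(3/2)
c(D) = -4 + D
l = -18 (l = 2 - 20 = -18)
y(E) = sqrt(E)*(-4 - I) (y(E) = (-4 + (-1)**(3/2))*sqrt(E) = (-4 - I)*sqrt(E) = sqrt(E)*(-4 - I))
(16 + y(l))**2 = (16 + sqrt(-18)*(-4 - I))**2 = (16 + (3*I*sqrt(2))*(-4 - I))**2 = (16 + 3*I*sqrt(2)*(-4 - I))**2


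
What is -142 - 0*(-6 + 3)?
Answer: -142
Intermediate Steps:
-142 - 0*(-6 + 3) = -142 - 0*(-3) = -142 - 101*0 = -142 + 0 = -142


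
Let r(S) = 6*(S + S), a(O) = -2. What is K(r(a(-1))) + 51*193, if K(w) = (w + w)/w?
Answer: 9845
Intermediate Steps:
r(S) = 12*S (r(S) = 6*(2*S) = 12*S)
K(w) = 2 (K(w) = (2*w)/w = 2)
K(r(a(-1))) + 51*193 = 2 + 51*193 = 2 + 9843 = 9845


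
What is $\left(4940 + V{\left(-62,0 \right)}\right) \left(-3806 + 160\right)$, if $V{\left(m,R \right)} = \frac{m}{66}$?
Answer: $- \frac{594257894}{33} \approx -1.8008 \cdot 10^{7}$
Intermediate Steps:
$V{\left(m,R \right)} = \frac{m}{66}$ ($V{\left(m,R \right)} = m \frac{1}{66} = \frac{m}{66}$)
$\left(4940 + V{\left(-62,0 \right)}\right) \left(-3806 + 160\right) = \left(4940 + \frac{1}{66} \left(-62\right)\right) \left(-3806 + 160\right) = \left(4940 - \frac{31}{33}\right) \left(-3646\right) = \frac{162989}{33} \left(-3646\right) = - \frac{594257894}{33}$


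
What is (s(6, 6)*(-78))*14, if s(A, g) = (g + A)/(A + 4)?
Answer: -6552/5 ≈ -1310.4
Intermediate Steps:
s(A, g) = (A + g)/(4 + A)
(s(6, 6)*(-78))*14 = (((6 + 6)/(4 + 6))*(-78))*14 = ((12/10)*(-78))*14 = (((1/10)*12)*(-78))*14 = ((6/5)*(-78))*14 = -468/5*14 = -6552/5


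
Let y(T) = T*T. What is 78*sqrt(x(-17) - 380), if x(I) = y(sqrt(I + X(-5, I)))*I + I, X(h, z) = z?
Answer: 78*sqrt(181) ≈ 1049.4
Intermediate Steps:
y(T) = T**2
x(I) = I + 2*I**2 (x(I) = (sqrt(I + I))**2*I + I = (sqrt(2*I))**2*I + I = (sqrt(2)*sqrt(I))**2*I + I = (2*I)*I + I = 2*I**2 + I = I + 2*I**2)
78*sqrt(x(-17) - 380) = 78*sqrt(-17*(1 + 2*(-17)) - 380) = 78*sqrt(-17*(1 - 34) - 380) = 78*sqrt(-17*(-33) - 380) = 78*sqrt(561 - 380) = 78*sqrt(181)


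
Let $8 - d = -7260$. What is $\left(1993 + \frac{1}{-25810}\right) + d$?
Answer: $\frac{239026409}{25810} \approx 9261.0$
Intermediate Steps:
$d = 7268$ ($d = 8 - -7260 = 8 + 7260 = 7268$)
$\left(1993 + \frac{1}{-25810}\right) + d = \left(1993 + \frac{1}{-25810}\right) + 7268 = \left(1993 - \frac{1}{25810}\right) + 7268 = \frac{51439329}{25810} + 7268 = \frac{239026409}{25810}$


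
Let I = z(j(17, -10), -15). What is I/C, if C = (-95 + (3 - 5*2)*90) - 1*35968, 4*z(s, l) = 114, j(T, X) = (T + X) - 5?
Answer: -19/24462 ≈ -0.00077671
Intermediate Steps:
j(T, X) = -5 + T + X
z(s, l) = 57/2 (z(s, l) = (¼)*114 = 57/2)
C = -36693 (C = (-95 + (3 - 10)*90) - 35968 = (-95 - 7*90) - 35968 = (-95 - 630) - 35968 = -725 - 35968 = -36693)
I = 57/2 ≈ 28.500
I/C = (57/2)/(-36693) = (57/2)*(-1/36693) = -19/24462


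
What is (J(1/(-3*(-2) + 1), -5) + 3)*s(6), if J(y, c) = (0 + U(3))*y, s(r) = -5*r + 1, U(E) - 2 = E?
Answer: -754/7 ≈ -107.71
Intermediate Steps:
U(E) = 2 + E
s(r) = 1 - 5*r
J(y, c) = 5*y (J(y, c) = (0 + (2 + 3))*y = (0 + 5)*y = 5*y)
(J(1/(-3*(-2) + 1), -5) + 3)*s(6) = (5/(-3*(-2) + 1) + 3)*(1 - 5*6) = (5/(6 + 1) + 3)*(1 - 30) = (5/7 + 3)*(-29) = (26/7)*(-29) = -754/7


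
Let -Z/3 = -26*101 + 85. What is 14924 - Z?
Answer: 7301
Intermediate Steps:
Z = 7623 (Z = -3*(-26*101 + 85) = -3*(-2626 + 85) = -3*(-2541) = 7623)
14924 - Z = 14924 - 1*7623 = 14924 - 7623 = 7301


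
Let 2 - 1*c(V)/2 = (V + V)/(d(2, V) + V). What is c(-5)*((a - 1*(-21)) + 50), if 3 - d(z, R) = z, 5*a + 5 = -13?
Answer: -337/5 ≈ -67.400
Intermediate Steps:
a = -18/5 (a = -1 + (⅕)*(-13) = -1 - 13/5 = -18/5 ≈ -3.6000)
d(z, R) = 3 - z
c(V) = 4 - 4*V/(1 + V) (c(V) = 4 - 2*(V + V)/((3 - 1*2) + V) = 4 - 2*2*V/((3 - 2) + V) = 4 - 2*2*V/(1 + V) = 4 - 4*V/(1 + V))
c(-5)*((a - 1*(-21)) + 50) = (4/(1 - 5))*((-18/5 - 1*(-21)) + 50) = (4/(-4))*((-18/5 + 21) + 50) = (4*(-¼))*(87/5 + 50) = -1*337/5 = -337/5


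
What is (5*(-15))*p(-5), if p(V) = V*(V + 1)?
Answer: -1500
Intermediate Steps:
p(V) = V*(1 + V)
(5*(-15))*p(-5) = (5*(-15))*(-5*(1 - 5)) = -(-375)*(-4) = -75*20 = -1500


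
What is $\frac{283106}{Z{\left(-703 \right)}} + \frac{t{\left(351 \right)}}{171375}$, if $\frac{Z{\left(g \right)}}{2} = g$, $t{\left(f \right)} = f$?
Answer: $- \frac{8086132874}{40158875} \approx -201.35$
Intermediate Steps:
$Z{\left(g \right)} = 2 g$
$\frac{283106}{Z{\left(-703 \right)}} + \frac{t{\left(351 \right)}}{171375} = \frac{283106}{2 \left(-703\right)} + \frac{351}{171375} = \frac{283106}{-1406} + 351 \cdot \frac{1}{171375} = 283106 \left(- \frac{1}{1406}\right) + \frac{117}{57125} = - \frac{141553}{703} + \frac{117}{57125} = - \frac{8086132874}{40158875}$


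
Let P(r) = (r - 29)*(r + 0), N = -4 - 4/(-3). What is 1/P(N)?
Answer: 9/760 ≈ 0.011842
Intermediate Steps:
N = -8/3 (N = -4 - 4*(-1)/3 = -4 - 1*(-4/3) = -4 + 4/3 = -8/3 ≈ -2.6667)
P(r) = r*(-29 + r) (P(r) = (-29 + r)*r = r*(-29 + r))
1/P(N) = 1/(-8*(-29 - 8/3)/3) = 1/(-8/3*(-95/3)) = 1/(760/9) = 9/760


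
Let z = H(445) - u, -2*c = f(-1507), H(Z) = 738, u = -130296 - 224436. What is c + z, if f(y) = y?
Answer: 712447/2 ≈ 3.5622e+5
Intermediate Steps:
u = -354732
c = 1507/2 (c = -1/2*(-1507) = 1507/2 ≈ 753.50)
z = 355470 (z = 738 - 1*(-354732) = 738 + 354732 = 355470)
c + z = 1507/2 + 355470 = 712447/2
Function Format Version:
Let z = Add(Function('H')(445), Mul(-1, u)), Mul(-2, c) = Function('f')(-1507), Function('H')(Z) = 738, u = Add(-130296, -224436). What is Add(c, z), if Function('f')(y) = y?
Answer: Rational(712447, 2) ≈ 3.5622e+5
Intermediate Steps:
u = -354732
c = Rational(1507, 2) (c = Mul(Rational(-1, 2), -1507) = Rational(1507, 2) ≈ 753.50)
z = 355470 (z = Add(738, Mul(-1, -354732)) = Add(738, 354732) = 355470)
Add(c, z) = Add(Rational(1507, 2), 355470) = Rational(712447, 2)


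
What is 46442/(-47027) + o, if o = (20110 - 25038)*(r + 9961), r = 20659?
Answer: -7096156141162/47027 ≈ -1.5090e+8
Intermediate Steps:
o = -150895360 (o = (20110 - 25038)*(20659 + 9961) = -4928*30620 = -150895360)
46442/(-47027) + o = 46442/(-47027) - 150895360 = 46442*(-1/47027) - 150895360 = -46442/47027 - 150895360 = -7096156141162/47027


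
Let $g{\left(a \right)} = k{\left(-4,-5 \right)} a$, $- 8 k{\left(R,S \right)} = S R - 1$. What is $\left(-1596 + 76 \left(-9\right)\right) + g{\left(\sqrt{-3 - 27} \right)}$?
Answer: $-2280 - \frac{19 i \sqrt{30}}{8} \approx -2280.0 - 13.008 i$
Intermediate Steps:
$k{\left(R,S \right)} = \frac{1}{8} - \frac{R S}{8}$ ($k{\left(R,S \right)} = - \frac{S R - 1}{8} = - \frac{R S - 1}{8} = - \frac{-1 + R S}{8} = \frac{1}{8} - \frac{R S}{8}$)
$g{\left(a \right)} = - \frac{19 a}{8}$ ($g{\left(a \right)} = \left(\frac{1}{8} - \left(- \frac{1}{2}\right) \left(-5\right)\right) a = \left(\frac{1}{8} - \frac{5}{2}\right) a = - \frac{19 a}{8}$)
$\left(-1596 + 76 \left(-9\right)\right) + g{\left(\sqrt{-3 - 27} \right)} = \left(-1596 + 76 \left(-9\right)\right) - \frac{19 \sqrt{-3 - 27}}{8} = \left(-1596 - 684\right) - \frac{19 \sqrt{-30}}{8} = -2280 - \frac{19 i \sqrt{30}}{8}$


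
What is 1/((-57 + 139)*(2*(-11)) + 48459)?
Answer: 1/46655 ≈ 2.1434e-5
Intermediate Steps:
1/((-57 + 139)*(2*(-11)) + 48459) = 1/(82*(-22) + 48459) = 1/(-1804 + 48459) = 1/46655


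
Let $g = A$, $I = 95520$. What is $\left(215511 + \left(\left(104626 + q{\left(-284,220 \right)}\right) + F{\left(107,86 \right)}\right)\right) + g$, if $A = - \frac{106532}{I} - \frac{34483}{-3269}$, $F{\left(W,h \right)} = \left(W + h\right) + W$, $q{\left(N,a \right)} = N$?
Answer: $\frac{24993070539923}{78063720} \approx 3.2016 \cdot 10^{5}$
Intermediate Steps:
$F{\left(W,h \right)} = h + 2 W$
$A = \frac{736390763}{78063720}$ ($A = - \frac{106532}{95520} - \frac{34483}{-3269} = \left(-106532\right) \frac{1}{95520} - - \frac{34483}{3269} = - \frac{26633}{23880} + \frac{34483}{3269} = \frac{736390763}{78063720} \approx 9.4332$)
$g = \frac{736390763}{78063720} \approx 9.4332$
$\left(215511 + \left(\left(104626 + q{\left(-284,220 \right)}\right) + F{\left(107,86 \right)}\right)\right) + g = \left(215511 + \left(\left(104626 - 284\right) + \left(86 + 2 \cdot 107\right)\right)\right) + \frac{736390763}{78063720} = \left(215511 + \left(104342 + \left(86 + 214\right)\right)\right) + \frac{736390763}{78063720} = \left(215511 + \left(104342 + 300\right)\right) + \frac{736390763}{78063720} = \left(215511 + 104642\right) + \frac{736390763}{78063720} = 320153 + \frac{736390763}{78063720} = \frac{24993070539923}{78063720}$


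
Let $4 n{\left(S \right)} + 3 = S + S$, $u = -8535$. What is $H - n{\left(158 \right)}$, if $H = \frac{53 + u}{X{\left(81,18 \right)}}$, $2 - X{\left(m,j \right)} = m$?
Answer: $\frac{9201}{316} \approx 29.117$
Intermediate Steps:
$X{\left(m,j \right)} = 2 - m$
$H = \frac{8482}{79}$ ($H = \frac{53 - 8535}{2 - 81} = - \frac{8482}{2 - 81} = - \frac{8482}{-79} = \left(-8482\right) \left(- \frac{1}{79}\right) = \frac{8482}{79} \approx 107.37$)
$n{\left(S \right)} = - \frac{3}{4} + \frac{S}{2}$ ($n{\left(S \right)} = - \frac{3}{4} + \frac{S + S}{4} = - \frac{3}{4} + \frac{2 S}{4} = - \frac{3}{4} + \frac{S}{2}$)
$H - n{\left(158 \right)} = \frac{8482}{79} - \left(- \frac{3}{4} + \frac{1}{2} \cdot 158\right) = \frac{8482}{79} - \left(- \frac{3}{4} + 79\right) = \frac{8482}{79} - \frac{313}{4} = \frac{9201}{316}$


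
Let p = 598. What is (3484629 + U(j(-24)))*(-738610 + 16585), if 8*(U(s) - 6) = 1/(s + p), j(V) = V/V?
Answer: -12056641264235025/4792 ≈ -2.5160e+12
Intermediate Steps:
j(V) = 1
U(s) = 6 + 1/(8*(598 + s)) (U(s) = 6 + 1/(8*(s + 598)) = 6 + 1/(8*(598 + s)))
(3484629 + U(j(-24)))*(-738610 + 16585) = (3484629 + (28705 + 48*1)/(8*(598 + 1)))*(-738610 + 16585) = (3484629 + (⅛)*(28705 + 48)/599)*(-722025) = (3484629 + (⅛)*(1/599)*28753)*(-722025) = (3484629 + 28753/4792)*(-722025) = (16698370921/4792)*(-722025) = -12056641264235025/4792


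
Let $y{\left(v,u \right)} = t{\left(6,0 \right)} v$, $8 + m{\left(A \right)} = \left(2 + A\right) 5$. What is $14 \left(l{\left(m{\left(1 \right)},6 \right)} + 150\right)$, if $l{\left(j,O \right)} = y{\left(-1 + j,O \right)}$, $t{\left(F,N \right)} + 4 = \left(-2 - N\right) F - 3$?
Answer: $504$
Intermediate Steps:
$m{\left(A \right)} = 2 + 5 A$ ($m{\left(A \right)} = -8 + \left(2 + A\right) 5 = -8 + \left(10 + 5 A\right) = 2 + 5 A$)
$t{\left(F,N \right)} = -7 + F \left(-2 - N\right)$ ($t{\left(F,N \right)} = -4 + \left(\left(-2 - N\right) F - 3\right) = -4 + \left(F \left(-2 - N\right) - 3\right) = -4 + \left(-3 + F \left(-2 - N\right)\right) = -7 + F \left(-2 - N\right)$)
$y{\left(v,u \right)} = - 19 v$ ($y{\left(v,u \right)} = \left(-7 - 12 - 6 \cdot 0\right) v = \left(-7 - 12 + 0\right) v = - 19 v$)
$l{\left(j,O \right)} = 19 - 19 j$ ($l{\left(j,O \right)} = - 19 \left(-1 + j\right) = 19 - 19 j$)
$14 \left(l{\left(m{\left(1 \right)},6 \right)} + 150\right) = 14 \left(\left(19 - 19 \left(2 + 5 \cdot 1\right)\right) + 150\right) = 14 \left(\left(19 - 19 \left(2 + 5\right)\right) + 150\right) = 14 \left(\left(19 - 133\right) + 150\right) = 14 \left(-114 + 150\right) = 14 \cdot 36 = 504$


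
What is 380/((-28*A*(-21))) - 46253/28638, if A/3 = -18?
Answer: -10274359/6314679 ≈ -1.6271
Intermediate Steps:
A = -54 (A = 3*(-18) = -54)
380/((-28*A*(-21))) - 46253/28638 = 380/((-28*(-54)*(-21))) - 46253/28638 = 380/((1512*(-21))) - 46253*1/28638 = 380/(-31752) - 46253/28638 = 380*(-1/31752) - 46253/28638 = -95/7938 - 46253/28638 = -10274359/6314679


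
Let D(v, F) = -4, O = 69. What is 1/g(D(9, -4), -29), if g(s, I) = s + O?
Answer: 1/65 ≈ 0.015385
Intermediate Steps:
g(s, I) = 69 + s (g(s, I) = s + 69 = 69 + s)
1/g(D(9, -4), -29) = 1/(69 - 4) = 1/65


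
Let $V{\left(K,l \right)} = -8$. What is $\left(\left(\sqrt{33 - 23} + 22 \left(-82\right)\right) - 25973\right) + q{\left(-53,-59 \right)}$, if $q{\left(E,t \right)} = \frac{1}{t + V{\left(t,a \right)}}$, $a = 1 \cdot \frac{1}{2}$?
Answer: $- \frac{1861060}{67} + \sqrt{10} \approx -27774.0$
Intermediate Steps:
$a = \frac{1}{2}$ ($a = 1 \cdot \frac{1}{2} = \frac{1}{2} \approx 0.5$)
$q{\left(E,t \right)} = \frac{1}{-8 + t}$ ($q{\left(E,t \right)} = \frac{1}{t - 8} = \frac{1}{-8 + t}$)
$\left(\left(\sqrt{33 - 23} + 22 \left(-82\right)\right) - 25973\right) + q{\left(-53,-59 \right)} = \left(\left(\sqrt{33 - 23} + 22 \left(-82\right)\right) - 25973\right) + \frac{1}{-8 - 59} = \left(\left(\sqrt{10} - 1804\right) - 25973\right) + \frac{1}{-67} = \left(\left(-1804 + \sqrt{10}\right) - 25973\right) - \frac{1}{67} = \left(-27777 + \sqrt{10}\right) - \frac{1}{67} = - \frac{1861060}{67} + \sqrt{10}$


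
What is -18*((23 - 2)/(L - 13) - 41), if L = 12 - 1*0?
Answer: 1116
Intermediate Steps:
L = 12 (L = 12 + 0 = 12)
-18*((23 - 2)/(L - 13) - 41) = -18*((23 - 2)/(12 - 13) - 41) = -18*(21/(-1) - 41) = -18*(21*(-1) - 41) = -18*(-21 - 41) = -18*(-62) = 1116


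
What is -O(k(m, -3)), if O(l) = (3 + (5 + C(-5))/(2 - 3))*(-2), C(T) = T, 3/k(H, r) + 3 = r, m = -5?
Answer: 6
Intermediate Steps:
k(H, r) = 3/(-3 + r)
O(l) = -6 (O(l) = (3 + (5 - 5)/(2 - 3))*(-2) = (3 + 0/(-1))*(-2) = (3 + 0*(-1))*(-2) = (3 + 0)*(-2) = 3*(-2) = -6)
-O(k(m, -3)) = -1*(-6) = 6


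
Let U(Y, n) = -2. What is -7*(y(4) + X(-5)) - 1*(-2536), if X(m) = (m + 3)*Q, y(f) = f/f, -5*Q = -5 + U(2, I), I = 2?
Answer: 12743/5 ≈ 2548.6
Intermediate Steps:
Q = 7/5 (Q = -(-5 - 2)/5 = -1/5*(-7) = 7/5 ≈ 1.4000)
y(f) = 1
X(m) = 21/5 + 7*m/5 (X(m) = (m + 3)*(7/5) = (3 + m)*(7/5) = 21/5 + 7*m/5)
-7*(y(4) + X(-5)) - 1*(-2536) = -7*(1 + (21/5 + (7/5)*(-5))) - 1*(-2536) = -7*(1 + (21/5 - 7)) + 2536 = -7*(1 - 14/5) + 2536 = -7*(-9/5) + 2536 = 63/5 + 2536 = 12743/5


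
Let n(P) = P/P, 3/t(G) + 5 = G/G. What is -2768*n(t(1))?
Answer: -2768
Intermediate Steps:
t(G) = -¾ (t(G) = 3/(-5 + G/G) = 3/(-5 + 1) = 3/(-4) = 3*(-¼) = -¾)
n(P) = 1
-2768*n(t(1)) = -2768*1 = -2768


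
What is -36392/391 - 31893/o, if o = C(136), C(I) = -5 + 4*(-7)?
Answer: 3756409/4301 ≈ 873.38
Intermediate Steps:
C(I) = -33 (C(I) = -5 - 28 = -33)
o = -33
-36392/391 - 31893/o = -36392/391 - 31893/(-33) = -36392*1/391 - 31893*(-1/33) = -36392/391 + 10631/11 = 3756409/4301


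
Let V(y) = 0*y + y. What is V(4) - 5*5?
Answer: -21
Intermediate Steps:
V(y) = y (V(y) = 0 + y = y)
V(4) - 5*5 = 4 - 5*5 = 4 - 25 = -21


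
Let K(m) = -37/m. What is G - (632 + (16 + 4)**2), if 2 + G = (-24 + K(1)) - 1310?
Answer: -2405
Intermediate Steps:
G = -1373 (G = -2 + ((-24 - 37/1) - 1310) = -2 + ((-24 - 37*1) - 1310) = -2 + ((-24 - 37) - 1310) = -2 + (-61 - 1310) = -2 - 1371 = -1373)
G - (632 + (16 + 4)**2) = -1373 - (632 + (16 + 4)**2) = -1373 - (632 + 20**2) = -1373 - (632 + 400) = -1373 - 1*1032 = -1373 - 1032 = -2405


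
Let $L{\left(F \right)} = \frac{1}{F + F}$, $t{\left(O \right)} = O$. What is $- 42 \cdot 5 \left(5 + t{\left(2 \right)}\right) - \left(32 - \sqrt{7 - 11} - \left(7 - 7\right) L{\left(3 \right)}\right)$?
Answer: $-1502 + 2 i \approx -1502.0 + 2.0 i$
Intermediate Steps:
$L{\left(F \right)} = \frac{1}{2 F}$
$- 42 \cdot 5 \left(5 + t{\left(2 \right)}\right) - \left(32 - \sqrt{7 - 11} - \left(7 - 7\right) L{\left(3 \right)}\right) = - 42 \cdot 5 \left(5 + 2\right) - \left(32 - \sqrt{7 - 11} - \left(7 - 7\right) \frac{1}{2 \cdot 3}\right) = - 42 \cdot 5 \cdot 7 - \left(32 - 2 i - \left(7 - 7\right) \frac{1}{2} \cdot \frac{1}{3}\right) = \left(-42\right) 35 - \left(32 - 2 i\right) = -1470 - \left(32 - 2 i\right) = -1502 + 2 i$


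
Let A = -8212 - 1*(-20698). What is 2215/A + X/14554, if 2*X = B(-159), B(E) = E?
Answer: 31244473/181721244 ≈ 0.17194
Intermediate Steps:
X = -159/2 (X = (½)*(-159) = -159/2 ≈ -79.500)
A = 12486 (A = -8212 + 20698 = 12486)
2215/A + X/14554 = 2215/12486 - 159/2/14554 = 2215*(1/12486) - 159/2*1/14554 = 2215/12486 - 159/29108 = 31244473/181721244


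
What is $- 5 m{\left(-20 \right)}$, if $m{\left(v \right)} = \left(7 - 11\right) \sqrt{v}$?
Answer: $40 i \sqrt{5} \approx 89.443 i$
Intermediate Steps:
$m{\left(v \right)} = - 4 \sqrt{v}$
$- 5 m{\left(-20 \right)} = - 5 \left(- 4 \sqrt{-20}\right) = - 5 \left(- 4 \cdot 2 i \sqrt{5}\right) = - 5 \left(- 8 i \sqrt{5}\right) = 40 i \sqrt{5}$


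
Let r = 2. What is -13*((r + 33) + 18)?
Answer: -689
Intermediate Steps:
-13*((r + 33) + 18) = -13*((2 + 33) + 18) = -13*(35 + 18) = -13*53 = -689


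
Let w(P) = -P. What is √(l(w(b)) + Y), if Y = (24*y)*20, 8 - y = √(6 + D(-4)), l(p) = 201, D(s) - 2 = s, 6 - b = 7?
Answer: √3081 ≈ 55.507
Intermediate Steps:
b = -1 (b = 6 - 1*7 = 6 - 7 = -1)
D(s) = 2 + s
y = 6 (y = 8 - √(6 + (2 - 4)) = 8 - √(6 - 2) = 8 - √4 = 8 - 1*2 = 8 - 2 = 6)
Y = 2880 (Y = (24*6)*20 = 144*20 = 2880)
√(l(w(b)) + Y) = √(201 + 2880) = √3081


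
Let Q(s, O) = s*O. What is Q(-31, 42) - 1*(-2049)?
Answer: 747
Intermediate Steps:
Q(s, O) = O*s
Q(-31, 42) - 1*(-2049) = 42*(-31) - 1*(-2049) = -1302 + 2049 = 747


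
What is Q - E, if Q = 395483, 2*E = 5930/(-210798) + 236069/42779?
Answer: 1783166613222145/4508863821 ≈ 3.9548e+5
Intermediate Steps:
E = 12377298398/4508863821 (E = (5930/(-210798) + 236069/42779)/2 = (5930*(-1/210798) + 236069*(1/42779))/2 = (-2965/105399 + 236069/42779)/2 = (½)*(24754596796/4508863821) = 12377298398/4508863821 ≈ 2.7451)
Q - E = 395483 - 1*12377298398/4508863821 = 395483 - 12377298398/4508863821 = 1783166613222145/4508863821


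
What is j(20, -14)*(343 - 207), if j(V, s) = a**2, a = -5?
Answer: 3400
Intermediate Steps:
j(V, s) = 25 (j(V, s) = (-5)**2 = 25)
j(20, -14)*(343 - 207) = 25*(343 - 207) = 25*136 = 3400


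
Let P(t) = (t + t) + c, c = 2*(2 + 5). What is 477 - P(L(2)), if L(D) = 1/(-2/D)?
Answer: 465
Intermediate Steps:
c = 14 (c = 2*7 = 14)
L(D) = -D/2
P(t) = 14 + 2*t (P(t) = (t + t) + 14 = 2*t + 14 = 14 + 2*t)
477 - P(L(2)) = 477 - (14 + 2*(-½*2)) = 477 - (14 + 2*(-1)) = 477 - (14 - 2) = 477 - 1*12 = 477 - 12 = 465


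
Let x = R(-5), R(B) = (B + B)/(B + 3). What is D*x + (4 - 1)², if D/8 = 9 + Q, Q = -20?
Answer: -431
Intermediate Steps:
R(B) = 2*B/(3 + B) (R(B) = (2*B)/(3 + B) = 2*B/(3 + B))
x = 5 (x = 2*(-5)/(3 - 5) = 2*(-5)/(-2) = 2*(-5)*(-½) = 5)
D = -88 (D = 8*(9 - 20) = 8*(-11) = -88)
D*x + (4 - 1)² = -88*5 + (4 - 1)² = -440 + 3² = -440 + 9 = -431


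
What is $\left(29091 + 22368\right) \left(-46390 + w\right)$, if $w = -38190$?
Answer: $-4352402220$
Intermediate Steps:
$\left(29091 + 22368\right) \left(-46390 + w\right) = \left(29091 + 22368\right) \left(-46390 - 38190\right) = 51459 \left(-84580\right) = -4352402220$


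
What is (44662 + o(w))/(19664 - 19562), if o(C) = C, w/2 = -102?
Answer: 22229/51 ≈ 435.86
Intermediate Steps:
w = -204 (w = 2*(-102) = -204)
(44662 + o(w))/(19664 - 19562) = (44662 - 204)/(19664 - 19562) = 44458/102 = 44458*(1/102) = 22229/51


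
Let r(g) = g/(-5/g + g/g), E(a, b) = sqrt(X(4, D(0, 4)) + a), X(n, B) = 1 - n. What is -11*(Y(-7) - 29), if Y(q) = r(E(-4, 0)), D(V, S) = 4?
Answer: 9823/32 - 77*I*sqrt(7)/32 ≈ 306.97 - 6.3663*I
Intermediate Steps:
E(a, b) = sqrt(-3 + a) (E(a, b) = sqrt((1 - 1*4) + a) = sqrt((1 - 4) + a) = sqrt(-3 + a))
r(g) = g/(1 - 5/g) (r(g) = g/(-5/g + 1) = g/(1 - 5/g))
Y(q) = -7/(-5 + I*sqrt(7)) (Y(q) = (sqrt(-3 - 4))**2/(-5 + sqrt(-3 - 4)) = (sqrt(-7))**2/(-5 + sqrt(-7)) = (I*sqrt(7))**2/(-5 + I*sqrt(7)) = -7/(-5 + I*sqrt(7)))
-11*(Y(-7) - 29) = -11*((35/32 + 7*I*sqrt(7)/32) - 29) = -11*(-893/32 + 7*I*sqrt(7)/32) = 9823/32 - 77*I*sqrt(7)/32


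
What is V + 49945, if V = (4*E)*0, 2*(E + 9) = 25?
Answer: 49945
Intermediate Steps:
E = 7/2 (E = -9 + (½)*25 = -9 + 25/2 = 7/2 ≈ 3.5000)
V = 0 (V = (4*(7/2))*0 = 14*0 = 0)
V + 49945 = 0 + 49945 = 49945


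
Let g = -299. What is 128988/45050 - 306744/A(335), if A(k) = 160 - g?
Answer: -134898154/202725 ≈ -665.42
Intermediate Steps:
A(k) = 459 (A(k) = 160 - 1*(-299) = 160 + 299 = 459)
128988/45050 - 306744/A(335) = 128988/45050 - 306744/459 = 128988*(1/45050) - 306744*1/459 = 64494/22525 - 102248/153 = -134898154/202725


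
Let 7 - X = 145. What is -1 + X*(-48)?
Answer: 6623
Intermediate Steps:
X = -138 (X = 7 - 1*145 = 7 - 145 = -138)
-1 + X*(-48) = -1 - 138*(-48) = -1 + 6624 = 6623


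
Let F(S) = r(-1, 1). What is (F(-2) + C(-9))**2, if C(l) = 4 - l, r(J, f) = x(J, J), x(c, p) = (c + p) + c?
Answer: 100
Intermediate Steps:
x(c, p) = p + 2*c
r(J, f) = 3*J (r(J, f) = J + 2*J = 3*J)
F(S) = -3 (F(S) = 3*(-1) = -3)
(F(-2) + C(-9))**2 = (-3 + (4 - 1*(-9)))**2 = (-3 + (4 + 9))**2 = (-3 + 13)**2 = 10**2 = 100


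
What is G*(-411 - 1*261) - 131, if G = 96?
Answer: -64643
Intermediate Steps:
G*(-411 - 1*261) - 131 = 96*(-411 - 1*261) - 131 = 96*(-411 - 261) - 131 = 96*(-672) - 131 = -64512 - 131 = -64643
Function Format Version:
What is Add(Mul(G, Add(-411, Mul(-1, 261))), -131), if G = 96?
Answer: -64643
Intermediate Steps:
Add(Mul(G, Add(-411, Mul(-1, 261))), -131) = Add(Mul(96, Add(-411, Mul(-1, 261))), -131) = Add(Mul(96, Add(-411, -261)), -131) = Add(Mul(96, -672), -131) = Add(-64512, -131) = -64643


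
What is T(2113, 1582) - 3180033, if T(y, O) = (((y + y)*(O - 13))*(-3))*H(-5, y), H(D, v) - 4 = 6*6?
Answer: -798851313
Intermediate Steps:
H(D, v) = 40 (H(D, v) = 4 + 6*6 = 4 + 36 = 40)
T(y, O) = -240*y*(-13 + O) (T(y, O) = (((y + y)*(O - 13))*(-3))*40 = (((2*y)*(-13 + O))*(-3))*40 = ((2*y*(-13 + O))*(-3))*40 = -6*y*(-13 + O)*40 = -240*y*(-13 + O))
T(2113, 1582) - 3180033 = 240*2113*(13 - 1*1582) - 3180033 = 240*2113*(13 - 1582) - 3180033 = 240*2113*(-1569) - 3180033 = -795671280 - 3180033 = -798851313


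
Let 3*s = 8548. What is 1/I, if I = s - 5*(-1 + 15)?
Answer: 3/8338 ≈ 0.00035980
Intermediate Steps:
s = 8548/3 (s = (1/3)*8548 = 8548/3 ≈ 2849.3)
I = 8338/3 (I = 8548/3 - 5*(-1 + 15) = 8548/3 - 5*14 = 8548/3 - 1*70 = 8548/3 - 70 = 8338/3 ≈ 2779.3)
1/I = 1/(8338/3) = 3/8338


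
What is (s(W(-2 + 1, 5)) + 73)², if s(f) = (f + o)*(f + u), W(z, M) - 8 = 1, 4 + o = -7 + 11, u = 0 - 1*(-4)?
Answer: 36100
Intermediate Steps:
u = 4 (u = 0 + 4 = 4)
o = 0 (o = -4 + (-7 + 11) = -4 + 4 = 0)
W(z, M) = 9 (W(z, M) = 8 + 1 = 9)
s(f) = f*(4 + f) (s(f) = (f + 0)*(f + 4) = f*(4 + f))
(s(W(-2 + 1, 5)) + 73)² = (9*(4 + 9) + 73)² = (9*13 + 73)² = (117 + 73)² = 190² = 36100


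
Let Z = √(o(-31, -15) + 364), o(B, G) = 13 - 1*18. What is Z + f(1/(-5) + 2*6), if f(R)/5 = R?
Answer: 59 + √359 ≈ 77.947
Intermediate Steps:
f(R) = 5*R
o(B, G) = -5 (o(B, G) = 13 - 18 = -5)
Z = √359 (Z = √(-5 + 364) = √359 ≈ 18.947)
Z + f(1/(-5) + 2*6) = √359 + 5*(1/(-5) + 2*6) = √359 + 5*(-⅕ + 12) = √359 + 5*(59/5) = √359 + 59 = 59 + √359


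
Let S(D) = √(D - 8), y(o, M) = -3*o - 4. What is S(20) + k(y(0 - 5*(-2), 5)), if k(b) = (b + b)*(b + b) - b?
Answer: 4658 + 2*√3 ≈ 4661.5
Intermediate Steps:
y(o, M) = -4 - 3*o
k(b) = -b + 4*b² (k(b) = (2*b)*(2*b) - b = 4*b² - b = -b + 4*b²)
S(D) = √(-8 + D)
S(20) + k(y(0 - 5*(-2), 5)) = √(-8 + 20) + (-4 - 3*(0 - 5*(-2)))*(-1 + 4*(-4 - 3*(0 - 5*(-2)))) = √12 + (-4 - 3*(0 + 10))*(-1 + 4*(-4 - 3*(0 + 10))) = 2*√3 + (-4 - 3*10)*(-1 + 4*(-4 - 3*10)) = 2*√3 + (-4 - 30)*(-1 + 4*(-4 - 30)) = 2*√3 - 34*(-1 + 4*(-34)) = 2*√3 - 34*(-1 - 136) = 2*√3 - 34*(-137) = 2*√3 + 4658 = 4658 + 2*√3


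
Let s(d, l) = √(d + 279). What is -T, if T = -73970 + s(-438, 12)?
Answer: 73970 - I*√159 ≈ 73970.0 - 12.61*I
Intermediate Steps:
s(d, l) = √(279 + d)
T = -73970 + I*√159 (T = -73970 + √(279 - 438) = -73970 + √(-159) = -73970 + I*√159 ≈ -73970.0 + 12.61*I)
-T = -(-73970 + I*√159) = 73970 - I*√159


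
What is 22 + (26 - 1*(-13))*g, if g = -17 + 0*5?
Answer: -641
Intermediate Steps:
g = -17 (g = -17 + 0 = -17)
22 + (26 - 1*(-13))*g = 22 + (26 - 1*(-13))*(-17) = 22 + (26 + 13)*(-17) = 22 + 39*(-17) = 22 - 663 = -641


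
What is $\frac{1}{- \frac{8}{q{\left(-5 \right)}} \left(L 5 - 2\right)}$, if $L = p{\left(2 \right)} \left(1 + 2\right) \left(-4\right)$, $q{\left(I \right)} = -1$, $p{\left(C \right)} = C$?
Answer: $- \frac{1}{976} \approx -0.0010246$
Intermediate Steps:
$L = -24$ ($L = 2 \left(1 + 2\right) \left(-4\right) = 2 \cdot 3 \left(-4\right) = 2 \left(-12\right) = -24$)
$\frac{1}{- \frac{8}{q{\left(-5 \right)}} \left(L 5 - 2\right)} = \frac{1}{- \frac{8}{-1} \left(\left(-24\right) 5 - 2\right)} = \frac{1}{\left(-8\right) \left(-1\right) \left(-120 - 2\right)} = \frac{1}{8 \left(-122\right)} = \frac{1}{-976} = - \frac{1}{976}$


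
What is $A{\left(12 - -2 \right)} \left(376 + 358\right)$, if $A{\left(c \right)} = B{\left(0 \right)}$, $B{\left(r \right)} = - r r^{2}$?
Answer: $0$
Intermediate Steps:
$B{\left(r \right)} = - r^{3}$
$A{\left(c \right)} = 0$ ($A{\left(c \right)} = - 0^{3} = \left(-1\right) 0 = 0$)
$A{\left(12 - -2 \right)} \left(376 + 358\right) = 0 \left(376 + 358\right) = 0 \cdot 734 = 0$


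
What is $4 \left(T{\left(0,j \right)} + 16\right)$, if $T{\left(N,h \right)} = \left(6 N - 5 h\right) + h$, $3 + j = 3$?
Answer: $64$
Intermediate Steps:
$j = 0$ ($j = -3 + 3 = 0$)
$T{\left(N,h \right)} = - 4 h + 6 N$ ($T{\left(N,h \right)} = \left(- 5 h + 6 N\right) + h = - 4 h + 6 N$)
$4 \left(T{\left(0,j \right)} + 16\right) = 4 \left(\left(\left(-4\right) 0 + 6 \cdot 0\right) + 16\right) = 4 \left(\left(0 + 0\right) + 16\right) = 4 \left(0 + 16\right) = 4 \cdot 16 = 64$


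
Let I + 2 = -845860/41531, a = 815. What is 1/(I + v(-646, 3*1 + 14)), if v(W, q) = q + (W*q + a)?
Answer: -41531/422468572 ≈ -9.8306e-5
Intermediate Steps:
I = -928922/41531 (I = -2 - 845860/41531 = -928922/41531 ≈ -22.367)
v(W, q) = 815 + q + W*q (v(W, q) = q + (W*q + 815) = q + (815 + W*q) = 815 + q + W*q)
1/(I + v(-646, 3*1 + 14)) = 1/(-928922/41531 + (815 + (3*1 + 14) - 646*(3*1 + 14))) = 1/(-928922/41531 + (815 + (3 + 14) - 646*(3 + 14))) = 1/(-928922/41531 + (815 + 17 - 646*17)) = 1/(-928922/41531 + (815 + 17 - 10982)) = 1/(-928922/41531 - 10150) = 1/(-422468572/41531) = -41531/422468572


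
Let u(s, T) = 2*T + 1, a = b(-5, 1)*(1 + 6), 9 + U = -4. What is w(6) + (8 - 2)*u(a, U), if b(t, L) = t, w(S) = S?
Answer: -144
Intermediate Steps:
U = -13 (U = -9 - 4 = -13)
a = -35 (a = -5*(1 + 6) = -5*7 = -35)
u(s, T) = 1 + 2*T
w(6) + (8 - 2)*u(a, U) = 6 + (8 - 2)*(1 + 2*(-13)) = 6 + 6*(1 - 26) = 6 + 6*(-25) = 6 - 150 = -144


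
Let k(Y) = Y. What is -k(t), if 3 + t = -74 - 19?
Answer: 96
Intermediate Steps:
t = -96 (t = -3 + (-74 - 19) = -3 - 93 = -96)
-k(t) = -1*(-96) = 96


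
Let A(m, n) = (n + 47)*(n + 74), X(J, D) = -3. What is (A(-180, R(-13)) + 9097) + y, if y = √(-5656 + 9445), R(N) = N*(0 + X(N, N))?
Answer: 18815 + 3*√421 ≈ 18877.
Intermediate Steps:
R(N) = -3*N (R(N) = N*(0 - 3) = N*(-3) = -3*N)
y = 3*√421 (y = √3789 = 3*√421 ≈ 61.555)
A(m, n) = (47 + n)*(74 + n)
(A(-180, R(-13)) + 9097) + y = ((3478 + (-3*(-13))² + 121*(-3*(-13))) + 9097) + 3*√421 = ((3478 + 39² + 121*39) + 9097) + 3*√421 = ((3478 + 1521 + 4719) + 9097) + 3*√421 = (9718 + 9097) + 3*√421 = 18815 + 3*√421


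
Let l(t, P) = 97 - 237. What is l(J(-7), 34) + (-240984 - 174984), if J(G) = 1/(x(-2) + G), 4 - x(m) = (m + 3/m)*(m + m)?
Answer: -416108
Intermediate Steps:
x(m) = 4 - 2*m*(m + 3/m) (x(m) = 4 - (m + 3/m)*(m + m) = 4 - (m + 3/m)*2*m = 4 - 2*m*(m + 3/m))
J(G) = 1/(-10 + G) (J(G) = 1/((-2 - 2*(-2)²) + G) = 1/((-2 - 2*4) + G) = 1/((-2 - 8) + G) = 1/(-10 + G))
l(t, P) = -140
l(J(-7), 34) + (-240984 - 174984) = -140 + (-240984 - 174984) = -140 - 415968 = -416108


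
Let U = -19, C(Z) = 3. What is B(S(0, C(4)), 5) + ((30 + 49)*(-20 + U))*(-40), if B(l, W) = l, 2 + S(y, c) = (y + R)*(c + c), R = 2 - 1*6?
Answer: 123214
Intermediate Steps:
R = -4 (R = 2 - 6 = -4)
S(y, c) = -2 + 2*c*(-4 + y) (S(y, c) = -2 + (y - 4)*(c + c) = -2 + (-4 + y)*(2*c) = -2 + 2*c*(-4 + y))
B(S(0, C(4)), 5) + ((30 + 49)*(-20 + U))*(-40) = (-2 - 8*3 + 2*3*0) + ((30 + 49)*(-20 - 19))*(-40) = (-2 - 24 + 0) + (79*(-39))*(-40) = -26 - 3081*(-40) = -26 + 123240 = 123214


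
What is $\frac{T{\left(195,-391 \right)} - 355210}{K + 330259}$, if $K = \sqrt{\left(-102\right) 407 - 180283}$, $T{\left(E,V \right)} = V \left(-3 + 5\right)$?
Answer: $- \frac{58784780964}{54535614439} + \frac{177996 i \sqrt{221797}}{54535614439} \approx -1.0779 + 0.0015371 i$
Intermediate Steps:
$T{\left(E,V \right)} = 2 V$ ($T{\left(E,V \right)} = V 2 = 2 V$)
$K = i \sqrt{221797}$ ($K = \sqrt{-41514 - 180283} = \sqrt{-221797} = i \sqrt{221797} \approx 470.95 i$)
$\frac{T{\left(195,-391 \right)} - 355210}{K + 330259} = \frac{2 \left(-391\right) - 355210}{i \sqrt{221797} + 330259} = \frac{-782 - 355210}{330259 + i \sqrt{221797}} = - \frac{355992}{330259 + i \sqrt{221797}}$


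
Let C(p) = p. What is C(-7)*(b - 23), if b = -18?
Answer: 287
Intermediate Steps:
C(-7)*(b - 23) = -7*(-18 - 23) = -7*(-41) = 287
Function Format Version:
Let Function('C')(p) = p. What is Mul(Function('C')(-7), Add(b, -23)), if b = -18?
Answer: 287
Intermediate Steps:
Mul(Function('C')(-7), Add(b, -23)) = Mul(-7, Add(-18, -23)) = Mul(-7, -41) = 287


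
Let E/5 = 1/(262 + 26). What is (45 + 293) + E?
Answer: 97349/288 ≈ 338.02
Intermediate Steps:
E = 5/288 (E = 5/(262 + 26) = 5/288 ≈ 0.017361)
(45 + 293) + E = (45 + 293) + 5/288 = 338 + 5/288 = 97349/288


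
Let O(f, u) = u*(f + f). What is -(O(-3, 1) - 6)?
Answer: 12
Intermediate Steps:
O(f, u) = 2*f*u (O(f, u) = u*(2*f) = 2*f*u)
-(O(-3, 1) - 6) = -(2*(-3)*1 - 6) = -(-6 - 6) = -(-12) = -1*(-12) = 12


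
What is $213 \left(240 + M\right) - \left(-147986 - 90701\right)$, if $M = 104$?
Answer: $311959$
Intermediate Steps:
$213 \left(240 + M\right) - \left(-147986 - 90701\right) = 213 \left(240 + 104\right) - \left(-147986 - 90701\right) = 213 \cdot 344 - -238687 = 73272 + 238687 = 311959$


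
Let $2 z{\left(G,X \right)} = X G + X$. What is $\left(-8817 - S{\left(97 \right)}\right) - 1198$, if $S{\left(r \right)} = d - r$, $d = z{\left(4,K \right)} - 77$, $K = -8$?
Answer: $-9821$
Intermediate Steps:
$z{\left(G,X \right)} = \frac{X}{2} + \frac{G X}{2}$ ($z{\left(G,X \right)} = \frac{X G + X}{2} = \frac{G X + X}{2} = \frac{X + G X}{2} = \frac{X}{2} + \frac{G X}{2}$)
$d = -97$ ($d = \frac{1}{2} \left(-8\right) \left(1 + 4\right) - 77 = \frac{1}{2} \left(-8\right) 5 - 77 = -20 - 77 = -97$)
$S{\left(r \right)} = -97 - r$
$\left(-8817 - S{\left(97 \right)}\right) - 1198 = \left(-8817 - \left(-97 - 97\right)\right) - 1198 = \left(-8817 - -194\right) - 1198 = \left(-8817 + 194\right) - 1198 = -8623 - 1198 = -9821$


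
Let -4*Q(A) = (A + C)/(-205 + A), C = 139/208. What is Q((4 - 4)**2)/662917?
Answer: 139/113067123520 ≈ 1.2294e-9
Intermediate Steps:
C = 139/208 (C = 139*(1/208) = 139/208 ≈ 0.66827)
Q(A) = -(139/208 + A)/(4*(-205 + A)) (Q(A) = -(A + 139/208)/(4*(-205 + A)) = -(139/208 + A)/(4*(-205 + A)))
Q((4 - 4)**2)/662917 = ((-139 - 208*(4 - 4)**2)/(832*(-205 + (4 - 4)**2)))/662917 = ((-139 - 208*0**2)/(832*(-205 + 0**2)))*(1/662917) = ((-139 - 208*0)/(832*(-205 + 0)))*(1/662917) = ((1/832)*(-139 + 0)/(-205))*(1/662917) = ((1/832)*(-1/205)*(-139))*(1/662917) = (139/170560)*(1/662917) = 139/113067123520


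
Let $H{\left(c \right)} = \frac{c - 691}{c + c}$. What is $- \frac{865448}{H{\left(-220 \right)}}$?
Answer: $- \frac{380797120}{911} \approx -4.18 \cdot 10^{5}$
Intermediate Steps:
$H{\left(c \right)} = \frac{-691 + c}{2 c}$
$- \frac{865448}{H{\left(-220 \right)}} = - \frac{865448}{\frac{1}{2} \frac{1}{-220} \left(-691 - 220\right)} = - \frac{865448}{\frac{1}{2} \left(- \frac{1}{220}\right) \left(-911\right)} = - \frac{865448}{\frac{911}{440}} = \left(-865448\right) \frac{440}{911} = - \frac{380797120}{911}$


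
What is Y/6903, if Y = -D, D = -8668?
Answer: 8668/6903 ≈ 1.2557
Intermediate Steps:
Y = 8668 (Y = -1*(-8668) = 8668)
Y/6903 = 8668/6903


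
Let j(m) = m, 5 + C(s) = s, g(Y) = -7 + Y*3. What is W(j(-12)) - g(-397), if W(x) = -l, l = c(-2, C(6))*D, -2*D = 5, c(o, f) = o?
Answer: 1193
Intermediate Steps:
g(Y) = -7 + 3*Y
C(s) = -5 + s
D = -5/2 (D = -½*5 = -5/2 ≈ -2.5000)
l = 5 (l = -2*(-5/2) = 5)
W(x) = -5 (W(x) = -1*5 = -5)
W(j(-12)) - g(-397) = -5 - (-7 + 3*(-397)) = -5 - (-7 - 1191) = -5 - 1*(-1198) = -5 + 1198 = 1193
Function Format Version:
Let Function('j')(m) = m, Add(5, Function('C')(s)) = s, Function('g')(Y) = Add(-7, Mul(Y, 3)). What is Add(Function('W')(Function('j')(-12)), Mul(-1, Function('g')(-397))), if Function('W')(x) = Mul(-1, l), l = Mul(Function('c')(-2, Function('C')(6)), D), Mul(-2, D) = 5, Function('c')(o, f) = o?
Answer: 1193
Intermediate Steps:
Function('g')(Y) = Add(-7, Mul(3, Y))
Function('C')(s) = Add(-5, s)
D = Rational(-5, 2) (D = Mul(Rational(-1, 2), 5) = Rational(-5, 2) ≈ -2.5000)
l = 5 (l = Mul(-2, Rational(-5, 2)) = 5)
Function('W')(x) = -5 (Function('W')(x) = Mul(-1, 5) = -5)
Add(Function('W')(Function('j')(-12)), Mul(-1, Function('g')(-397))) = Add(-5, Mul(-1, Add(-7, Mul(3, -397)))) = Add(-5, Mul(-1, Add(-7, -1191))) = Add(-5, Mul(-1, -1198)) = Add(-5, 1198) = 1193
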